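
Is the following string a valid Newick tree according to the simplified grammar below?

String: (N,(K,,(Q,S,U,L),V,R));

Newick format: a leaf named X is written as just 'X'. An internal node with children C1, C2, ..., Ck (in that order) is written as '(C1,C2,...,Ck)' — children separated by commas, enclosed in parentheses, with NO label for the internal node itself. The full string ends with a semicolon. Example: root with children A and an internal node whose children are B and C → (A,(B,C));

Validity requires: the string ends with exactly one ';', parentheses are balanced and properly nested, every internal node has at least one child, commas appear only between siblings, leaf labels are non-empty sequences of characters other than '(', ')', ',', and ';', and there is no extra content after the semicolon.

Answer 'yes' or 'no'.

Input: (N,(K,,(Q,S,U,L),V,R));
Paren balance: 3 '(' vs 3 ')' OK
Ends with single ';': True
Full parse: FAILS (empty leaf label at pos 6)
Valid: False

Answer: no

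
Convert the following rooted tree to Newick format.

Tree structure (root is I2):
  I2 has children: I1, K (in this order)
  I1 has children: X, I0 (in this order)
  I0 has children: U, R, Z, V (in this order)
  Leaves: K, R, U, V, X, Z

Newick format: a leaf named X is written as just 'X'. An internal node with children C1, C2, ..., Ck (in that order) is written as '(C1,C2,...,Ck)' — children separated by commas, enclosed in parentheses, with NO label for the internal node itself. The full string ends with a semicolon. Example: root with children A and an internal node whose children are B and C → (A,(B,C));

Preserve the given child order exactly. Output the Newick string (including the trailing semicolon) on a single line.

internal I2 with children ['I1', 'K']
  internal I1 with children ['X', 'I0']
    leaf 'X' → 'X'
    internal I0 with children ['U', 'R', 'Z', 'V']
      leaf 'U' → 'U'
      leaf 'R' → 'R'
      leaf 'Z' → 'Z'
      leaf 'V' → 'V'
    → '(U,R,Z,V)'
  → '(X,(U,R,Z,V))'
  leaf 'K' → 'K'
→ '((X,(U,R,Z,V)),K)'
Final: ((X,(U,R,Z,V)),K);

Answer: ((X,(U,R,Z,V)),K);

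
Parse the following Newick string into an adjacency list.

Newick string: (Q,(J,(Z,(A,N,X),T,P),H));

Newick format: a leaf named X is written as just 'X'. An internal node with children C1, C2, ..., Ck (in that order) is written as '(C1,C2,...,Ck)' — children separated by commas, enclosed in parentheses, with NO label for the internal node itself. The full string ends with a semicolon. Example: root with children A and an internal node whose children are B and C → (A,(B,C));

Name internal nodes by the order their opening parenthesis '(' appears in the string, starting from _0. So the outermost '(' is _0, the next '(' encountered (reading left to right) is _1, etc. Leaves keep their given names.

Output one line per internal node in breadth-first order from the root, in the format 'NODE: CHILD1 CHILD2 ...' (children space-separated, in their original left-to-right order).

Input: (Q,(J,(Z,(A,N,X),T,P),H));
Scanning left-to-right, naming '(' by encounter order:
  pos 0: '(' -> open internal node _0 (depth 1)
  pos 3: '(' -> open internal node _1 (depth 2)
  pos 6: '(' -> open internal node _2 (depth 3)
  pos 9: '(' -> open internal node _3 (depth 4)
  pos 15: ')' -> close internal node _3 (now at depth 3)
  pos 20: ')' -> close internal node _2 (now at depth 2)
  pos 23: ')' -> close internal node _1 (now at depth 1)
  pos 24: ')' -> close internal node _0 (now at depth 0)
Total internal nodes: 4
BFS adjacency from root:
  _0: Q _1
  _1: J _2 H
  _2: Z _3 T P
  _3: A N X

Answer: _0: Q _1
_1: J _2 H
_2: Z _3 T P
_3: A N X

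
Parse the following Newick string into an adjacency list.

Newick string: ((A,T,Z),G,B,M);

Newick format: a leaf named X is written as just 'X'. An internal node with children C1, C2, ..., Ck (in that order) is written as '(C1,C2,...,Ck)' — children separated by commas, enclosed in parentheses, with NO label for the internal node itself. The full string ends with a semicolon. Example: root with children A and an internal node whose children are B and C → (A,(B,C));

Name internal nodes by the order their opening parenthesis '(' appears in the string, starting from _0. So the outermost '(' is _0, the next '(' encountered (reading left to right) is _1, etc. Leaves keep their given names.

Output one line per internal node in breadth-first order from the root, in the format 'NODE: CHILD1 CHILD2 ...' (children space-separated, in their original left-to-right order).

Input: ((A,T,Z),G,B,M);
Scanning left-to-right, naming '(' by encounter order:
  pos 0: '(' -> open internal node _0 (depth 1)
  pos 1: '(' -> open internal node _1 (depth 2)
  pos 7: ')' -> close internal node _1 (now at depth 1)
  pos 14: ')' -> close internal node _0 (now at depth 0)
Total internal nodes: 2
BFS adjacency from root:
  _0: _1 G B M
  _1: A T Z

Answer: _0: _1 G B M
_1: A T Z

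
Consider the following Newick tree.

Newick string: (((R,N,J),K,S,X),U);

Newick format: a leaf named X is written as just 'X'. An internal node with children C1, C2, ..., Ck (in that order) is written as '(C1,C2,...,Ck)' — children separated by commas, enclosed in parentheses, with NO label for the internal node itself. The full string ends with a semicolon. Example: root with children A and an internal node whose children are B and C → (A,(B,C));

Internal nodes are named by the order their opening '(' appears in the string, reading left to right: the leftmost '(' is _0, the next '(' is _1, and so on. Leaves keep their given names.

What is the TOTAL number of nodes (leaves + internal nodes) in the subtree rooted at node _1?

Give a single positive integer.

Newick: (((R,N,J),K,S,X),U);
Locate _1: it is the '(' at position 1 (the 2nd '(' reading left to right).
Query: subtree rooted at _1
_1: subtree_size = 1 + 7
  _2: subtree_size = 1 + 3
    R: subtree_size = 1 + 0
    N: subtree_size = 1 + 0
    J: subtree_size = 1 + 0
  K: subtree_size = 1 + 0
  S: subtree_size = 1 + 0
  X: subtree_size = 1 + 0
Total subtree size of _1: 8

Answer: 8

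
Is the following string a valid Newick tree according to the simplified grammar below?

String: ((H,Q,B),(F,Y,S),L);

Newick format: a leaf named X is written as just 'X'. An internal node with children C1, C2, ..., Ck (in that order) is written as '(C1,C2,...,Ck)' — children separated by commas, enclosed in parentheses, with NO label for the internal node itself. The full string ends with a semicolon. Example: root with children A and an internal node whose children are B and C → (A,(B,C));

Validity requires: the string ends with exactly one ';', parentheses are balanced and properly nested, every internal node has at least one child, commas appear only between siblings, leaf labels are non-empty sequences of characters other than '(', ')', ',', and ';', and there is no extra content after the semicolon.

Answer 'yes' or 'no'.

Answer: yes

Derivation:
Input: ((H,Q,B),(F,Y,S),L);
Paren balance: 3 '(' vs 3 ')' OK
Ends with single ';': True
Full parse: OK
Valid: True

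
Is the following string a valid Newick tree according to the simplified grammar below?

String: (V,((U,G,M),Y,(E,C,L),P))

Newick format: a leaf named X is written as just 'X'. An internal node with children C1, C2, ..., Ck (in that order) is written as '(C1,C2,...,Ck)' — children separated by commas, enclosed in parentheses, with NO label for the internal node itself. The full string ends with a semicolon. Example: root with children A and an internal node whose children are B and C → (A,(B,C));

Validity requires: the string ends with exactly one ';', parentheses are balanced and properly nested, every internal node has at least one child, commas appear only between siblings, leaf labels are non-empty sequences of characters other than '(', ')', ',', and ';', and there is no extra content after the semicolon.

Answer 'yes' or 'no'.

Answer: no

Derivation:
Input: (V,((U,G,M),Y,(E,C,L),P))
Paren balance: 4 '(' vs 4 ')' OK
Ends with single ';': False
Full parse: FAILS (must end with ;)
Valid: False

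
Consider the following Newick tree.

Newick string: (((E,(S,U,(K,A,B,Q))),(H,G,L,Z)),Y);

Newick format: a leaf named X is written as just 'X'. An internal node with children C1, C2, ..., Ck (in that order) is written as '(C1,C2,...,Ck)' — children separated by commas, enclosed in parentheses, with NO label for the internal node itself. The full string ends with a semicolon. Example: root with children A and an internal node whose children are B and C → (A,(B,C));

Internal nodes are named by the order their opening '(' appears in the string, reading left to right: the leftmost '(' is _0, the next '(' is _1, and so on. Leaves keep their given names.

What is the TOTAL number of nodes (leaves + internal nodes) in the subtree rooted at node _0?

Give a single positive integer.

Answer: 18

Derivation:
Newick: (((E,(S,U,(K,A,B,Q))),(H,G,L,Z)),Y);
Locate _0: it is the '(' at position 0 (the 1st '(' reading left to right).
Query: subtree rooted at _0
_0: subtree_size = 1 + 17
  _1: subtree_size = 1 + 15
    _2: subtree_size = 1 + 9
      E: subtree_size = 1 + 0
      _3: subtree_size = 1 + 7
        S: subtree_size = 1 + 0
        U: subtree_size = 1 + 0
        _4: subtree_size = 1 + 4
          K: subtree_size = 1 + 0
          A: subtree_size = 1 + 0
          B: subtree_size = 1 + 0
          Q: subtree_size = 1 + 0
    _5: subtree_size = 1 + 4
      H: subtree_size = 1 + 0
      G: subtree_size = 1 + 0
      L: subtree_size = 1 + 0
      Z: subtree_size = 1 + 0
  Y: subtree_size = 1 + 0
Total subtree size of _0: 18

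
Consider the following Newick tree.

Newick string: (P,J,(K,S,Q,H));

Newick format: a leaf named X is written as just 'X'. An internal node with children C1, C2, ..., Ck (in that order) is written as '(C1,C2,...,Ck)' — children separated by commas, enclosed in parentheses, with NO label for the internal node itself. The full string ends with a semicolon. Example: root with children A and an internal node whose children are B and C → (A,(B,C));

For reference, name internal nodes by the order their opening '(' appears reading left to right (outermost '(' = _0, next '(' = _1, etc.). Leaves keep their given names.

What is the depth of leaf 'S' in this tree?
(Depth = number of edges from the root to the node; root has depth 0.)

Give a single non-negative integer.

Answer: 2

Derivation:
Newick: (P,J,(K,S,Q,H));
Naming internals by '(' encounter order: outermost '(' = _0, next = _1, ...
Query node: S
Path from root: _0 -> _1 -> S
Depth of S: 2 (number of edges from root)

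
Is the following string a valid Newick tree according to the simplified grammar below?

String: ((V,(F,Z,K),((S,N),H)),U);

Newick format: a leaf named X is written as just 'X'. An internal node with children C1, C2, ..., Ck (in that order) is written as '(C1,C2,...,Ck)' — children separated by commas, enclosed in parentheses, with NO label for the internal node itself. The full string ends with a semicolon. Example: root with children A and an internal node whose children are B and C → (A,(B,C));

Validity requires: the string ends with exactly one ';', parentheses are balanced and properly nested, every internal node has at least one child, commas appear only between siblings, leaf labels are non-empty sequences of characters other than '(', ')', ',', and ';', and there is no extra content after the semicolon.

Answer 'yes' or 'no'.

Input: ((V,(F,Z,K),((S,N),H)),U);
Paren balance: 5 '(' vs 5 ')' OK
Ends with single ';': True
Full parse: OK
Valid: True

Answer: yes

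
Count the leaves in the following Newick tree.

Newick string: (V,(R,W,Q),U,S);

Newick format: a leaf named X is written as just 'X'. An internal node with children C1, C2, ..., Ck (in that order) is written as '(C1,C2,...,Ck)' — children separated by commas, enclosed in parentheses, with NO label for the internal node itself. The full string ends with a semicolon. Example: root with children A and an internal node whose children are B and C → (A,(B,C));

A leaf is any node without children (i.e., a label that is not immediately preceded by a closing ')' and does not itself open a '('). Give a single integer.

Answer: 6

Derivation:
Newick: (V,(R,W,Q),U,S);
Scan left-to-right; a leaf is any maximal label run not followed by '(':
  pos 1: leaf 'V' → count = 1
  pos 4: leaf 'R' → count = 2
  pos 6: leaf 'W' → count = 3
  pos 8: leaf 'Q' → count = 4
  pos 11: leaf 'U' → count = 5
  pos 13: leaf 'S' → count = 6
Total leaves: 6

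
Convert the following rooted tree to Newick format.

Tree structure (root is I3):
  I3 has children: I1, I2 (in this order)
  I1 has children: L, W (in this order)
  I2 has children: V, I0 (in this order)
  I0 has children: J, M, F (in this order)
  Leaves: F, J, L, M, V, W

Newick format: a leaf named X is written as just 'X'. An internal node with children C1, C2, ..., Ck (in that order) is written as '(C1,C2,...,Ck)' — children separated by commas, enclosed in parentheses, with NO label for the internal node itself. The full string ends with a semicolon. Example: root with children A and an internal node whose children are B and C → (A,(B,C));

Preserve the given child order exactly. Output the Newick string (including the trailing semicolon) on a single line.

internal I3 with children ['I1', 'I2']
  internal I1 with children ['L', 'W']
    leaf 'L' → 'L'
    leaf 'W' → 'W'
  → '(L,W)'
  internal I2 with children ['V', 'I0']
    leaf 'V' → 'V'
    internal I0 with children ['J', 'M', 'F']
      leaf 'J' → 'J'
      leaf 'M' → 'M'
      leaf 'F' → 'F'
    → '(J,M,F)'
  → '(V,(J,M,F))'
→ '((L,W),(V,(J,M,F)))'
Final: ((L,W),(V,(J,M,F)));

Answer: ((L,W),(V,(J,M,F)));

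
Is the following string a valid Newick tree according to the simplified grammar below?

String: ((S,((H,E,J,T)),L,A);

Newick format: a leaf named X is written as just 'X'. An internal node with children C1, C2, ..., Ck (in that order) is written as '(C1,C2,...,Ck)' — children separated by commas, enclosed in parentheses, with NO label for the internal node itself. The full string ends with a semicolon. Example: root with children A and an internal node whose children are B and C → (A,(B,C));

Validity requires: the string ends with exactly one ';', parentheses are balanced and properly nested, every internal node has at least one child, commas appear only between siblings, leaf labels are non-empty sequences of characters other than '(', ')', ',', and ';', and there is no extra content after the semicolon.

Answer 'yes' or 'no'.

Answer: no

Derivation:
Input: ((S,((H,E,J,T)),L,A);
Paren balance: 4 '(' vs 3 ')' MISMATCH
Ends with single ';': True
Full parse: FAILS (expected , or ) at pos 20)
Valid: False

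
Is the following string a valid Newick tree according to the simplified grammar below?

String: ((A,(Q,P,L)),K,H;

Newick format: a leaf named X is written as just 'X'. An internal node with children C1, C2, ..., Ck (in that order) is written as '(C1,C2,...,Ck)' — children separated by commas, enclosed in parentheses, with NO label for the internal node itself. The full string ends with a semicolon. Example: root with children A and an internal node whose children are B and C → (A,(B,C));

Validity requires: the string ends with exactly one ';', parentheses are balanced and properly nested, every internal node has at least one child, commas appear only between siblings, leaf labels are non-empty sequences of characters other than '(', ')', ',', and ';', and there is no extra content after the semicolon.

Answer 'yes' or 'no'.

Answer: no

Derivation:
Input: ((A,(Q,P,L)),K,H;
Paren balance: 3 '(' vs 2 ')' MISMATCH
Ends with single ';': True
Full parse: FAILS (expected , or ) at pos 16)
Valid: False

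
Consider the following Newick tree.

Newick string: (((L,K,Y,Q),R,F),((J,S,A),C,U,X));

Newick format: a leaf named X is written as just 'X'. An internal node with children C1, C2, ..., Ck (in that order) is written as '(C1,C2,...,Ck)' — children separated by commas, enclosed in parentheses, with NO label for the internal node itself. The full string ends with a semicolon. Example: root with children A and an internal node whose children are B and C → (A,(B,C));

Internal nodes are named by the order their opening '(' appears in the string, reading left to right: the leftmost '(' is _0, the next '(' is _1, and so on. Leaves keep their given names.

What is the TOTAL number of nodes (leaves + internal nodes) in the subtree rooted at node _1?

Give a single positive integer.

Newick: (((L,K,Y,Q),R,F),((J,S,A),C,U,X));
Locate _1: it is the '(' at position 1 (the 2nd '(' reading left to right).
Query: subtree rooted at _1
_1: subtree_size = 1 + 7
  _2: subtree_size = 1 + 4
    L: subtree_size = 1 + 0
    K: subtree_size = 1 + 0
    Y: subtree_size = 1 + 0
    Q: subtree_size = 1 + 0
  R: subtree_size = 1 + 0
  F: subtree_size = 1 + 0
Total subtree size of _1: 8

Answer: 8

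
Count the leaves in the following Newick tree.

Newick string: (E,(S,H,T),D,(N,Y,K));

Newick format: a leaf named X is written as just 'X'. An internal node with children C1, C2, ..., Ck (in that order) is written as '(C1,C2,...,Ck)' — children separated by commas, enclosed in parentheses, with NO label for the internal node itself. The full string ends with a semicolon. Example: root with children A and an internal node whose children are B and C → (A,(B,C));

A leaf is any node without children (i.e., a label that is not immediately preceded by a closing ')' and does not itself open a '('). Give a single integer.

Newick: (E,(S,H,T),D,(N,Y,K));
Scan left-to-right; a leaf is any maximal label run not followed by '(':
  pos 1: leaf 'E' → count = 1
  pos 4: leaf 'S' → count = 2
  pos 6: leaf 'H' → count = 3
  pos 8: leaf 'T' → count = 4
  pos 11: leaf 'D' → count = 5
  pos 14: leaf 'N' → count = 6
  pos 16: leaf 'Y' → count = 7
  pos 18: leaf 'K' → count = 8
Total leaves: 8

Answer: 8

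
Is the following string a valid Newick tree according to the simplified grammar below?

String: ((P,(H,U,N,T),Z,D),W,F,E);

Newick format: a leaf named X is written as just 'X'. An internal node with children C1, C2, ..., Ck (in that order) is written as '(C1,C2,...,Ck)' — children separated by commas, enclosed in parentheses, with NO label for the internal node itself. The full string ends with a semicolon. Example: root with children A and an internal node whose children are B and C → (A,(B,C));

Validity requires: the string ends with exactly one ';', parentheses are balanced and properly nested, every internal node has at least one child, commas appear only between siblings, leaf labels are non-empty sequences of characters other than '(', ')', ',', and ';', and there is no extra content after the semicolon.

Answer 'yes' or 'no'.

Answer: yes

Derivation:
Input: ((P,(H,U,N,T),Z,D),W,F,E);
Paren balance: 3 '(' vs 3 ')' OK
Ends with single ';': True
Full parse: OK
Valid: True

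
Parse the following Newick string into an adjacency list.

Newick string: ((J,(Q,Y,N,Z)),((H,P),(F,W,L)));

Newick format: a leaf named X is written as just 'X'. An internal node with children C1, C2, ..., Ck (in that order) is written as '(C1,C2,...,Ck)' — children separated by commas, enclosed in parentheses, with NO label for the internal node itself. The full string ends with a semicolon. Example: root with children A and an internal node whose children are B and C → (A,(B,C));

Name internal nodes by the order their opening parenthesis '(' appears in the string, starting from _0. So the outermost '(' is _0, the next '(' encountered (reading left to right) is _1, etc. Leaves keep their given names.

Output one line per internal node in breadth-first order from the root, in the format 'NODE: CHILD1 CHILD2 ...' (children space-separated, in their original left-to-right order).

Answer: _0: _1 _3
_1: J _2
_3: _4 _5
_2: Q Y N Z
_4: H P
_5: F W L

Derivation:
Input: ((J,(Q,Y,N,Z)),((H,P),(F,W,L)));
Scanning left-to-right, naming '(' by encounter order:
  pos 0: '(' -> open internal node _0 (depth 1)
  pos 1: '(' -> open internal node _1 (depth 2)
  pos 4: '(' -> open internal node _2 (depth 3)
  pos 12: ')' -> close internal node _2 (now at depth 2)
  pos 13: ')' -> close internal node _1 (now at depth 1)
  pos 15: '(' -> open internal node _3 (depth 2)
  pos 16: '(' -> open internal node _4 (depth 3)
  pos 20: ')' -> close internal node _4 (now at depth 2)
  pos 22: '(' -> open internal node _5 (depth 3)
  pos 28: ')' -> close internal node _5 (now at depth 2)
  pos 29: ')' -> close internal node _3 (now at depth 1)
  pos 30: ')' -> close internal node _0 (now at depth 0)
Total internal nodes: 6
BFS adjacency from root:
  _0: _1 _3
  _1: J _2
  _3: _4 _5
  _2: Q Y N Z
  _4: H P
  _5: F W L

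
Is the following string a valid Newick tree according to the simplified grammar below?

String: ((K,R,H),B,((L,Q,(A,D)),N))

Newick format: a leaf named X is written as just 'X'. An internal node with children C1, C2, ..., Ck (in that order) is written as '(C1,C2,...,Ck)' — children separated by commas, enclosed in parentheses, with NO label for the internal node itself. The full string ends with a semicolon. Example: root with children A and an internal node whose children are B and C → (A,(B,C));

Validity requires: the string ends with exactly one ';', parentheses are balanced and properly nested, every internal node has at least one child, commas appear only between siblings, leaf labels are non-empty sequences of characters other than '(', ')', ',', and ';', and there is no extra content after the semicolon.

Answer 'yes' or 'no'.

Answer: no

Derivation:
Input: ((K,R,H),B,((L,Q,(A,D)),N))
Paren balance: 5 '(' vs 5 ')' OK
Ends with single ';': False
Full parse: FAILS (must end with ;)
Valid: False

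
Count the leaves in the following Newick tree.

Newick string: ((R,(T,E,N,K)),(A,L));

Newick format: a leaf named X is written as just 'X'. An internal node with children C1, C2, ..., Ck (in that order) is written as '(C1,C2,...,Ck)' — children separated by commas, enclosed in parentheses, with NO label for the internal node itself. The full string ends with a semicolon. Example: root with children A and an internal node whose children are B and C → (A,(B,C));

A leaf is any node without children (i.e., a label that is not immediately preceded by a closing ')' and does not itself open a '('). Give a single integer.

Answer: 7

Derivation:
Newick: ((R,(T,E,N,K)),(A,L));
Scan left-to-right; a leaf is any maximal label run not followed by '(':
  pos 2: leaf 'R' → count = 1
  pos 5: leaf 'T' → count = 2
  pos 7: leaf 'E' → count = 3
  pos 9: leaf 'N' → count = 4
  pos 11: leaf 'K' → count = 5
  pos 16: leaf 'A' → count = 6
  pos 18: leaf 'L' → count = 7
Total leaves: 7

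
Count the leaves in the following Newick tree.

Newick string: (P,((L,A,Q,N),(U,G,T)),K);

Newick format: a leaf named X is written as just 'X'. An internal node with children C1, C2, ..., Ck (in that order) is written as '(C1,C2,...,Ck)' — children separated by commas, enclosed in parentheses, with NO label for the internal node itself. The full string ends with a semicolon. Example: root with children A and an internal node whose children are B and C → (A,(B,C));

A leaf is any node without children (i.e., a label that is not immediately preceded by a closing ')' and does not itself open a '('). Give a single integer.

Answer: 9

Derivation:
Newick: (P,((L,A,Q,N),(U,G,T)),K);
Scan left-to-right; a leaf is any maximal label run not followed by '(':
  pos 1: leaf 'P' → count = 1
  pos 5: leaf 'L' → count = 2
  pos 7: leaf 'A' → count = 3
  pos 9: leaf 'Q' → count = 4
  pos 11: leaf 'N' → count = 5
  pos 15: leaf 'U' → count = 6
  pos 17: leaf 'G' → count = 7
  pos 19: leaf 'T' → count = 8
  pos 23: leaf 'K' → count = 9
Total leaves: 9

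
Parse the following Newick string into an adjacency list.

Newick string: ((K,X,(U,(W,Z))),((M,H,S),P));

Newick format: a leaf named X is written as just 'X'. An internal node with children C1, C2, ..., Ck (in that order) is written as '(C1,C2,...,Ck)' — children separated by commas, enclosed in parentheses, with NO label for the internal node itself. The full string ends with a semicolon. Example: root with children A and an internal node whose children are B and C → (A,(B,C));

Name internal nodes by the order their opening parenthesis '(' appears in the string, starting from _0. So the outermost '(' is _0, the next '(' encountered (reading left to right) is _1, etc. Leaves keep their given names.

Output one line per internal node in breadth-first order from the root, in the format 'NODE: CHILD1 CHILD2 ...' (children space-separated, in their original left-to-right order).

Input: ((K,X,(U,(W,Z))),((M,H,S),P));
Scanning left-to-right, naming '(' by encounter order:
  pos 0: '(' -> open internal node _0 (depth 1)
  pos 1: '(' -> open internal node _1 (depth 2)
  pos 6: '(' -> open internal node _2 (depth 3)
  pos 9: '(' -> open internal node _3 (depth 4)
  pos 13: ')' -> close internal node _3 (now at depth 3)
  pos 14: ')' -> close internal node _2 (now at depth 2)
  pos 15: ')' -> close internal node _1 (now at depth 1)
  pos 17: '(' -> open internal node _4 (depth 2)
  pos 18: '(' -> open internal node _5 (depth 3)
  pos 24: ')' -> close internal node _5 (now at depth 2)
  pos 27: ')' -> close internal node _4 (now at depth 1)
  pos 28: ')' -> close internal node _0 (now at depth 0)
Total internal nodes: 6
BFS adjacency from root:
  _0: _1 _4
  _1: K X _2
  _4: _5 P
  _2: U _3
  _5: M H S
  _3: W Z

Answer: _0: _1 _4
_1: K X _2
_4: _5 P
_2: U _3
_5: M H S
_3: W Z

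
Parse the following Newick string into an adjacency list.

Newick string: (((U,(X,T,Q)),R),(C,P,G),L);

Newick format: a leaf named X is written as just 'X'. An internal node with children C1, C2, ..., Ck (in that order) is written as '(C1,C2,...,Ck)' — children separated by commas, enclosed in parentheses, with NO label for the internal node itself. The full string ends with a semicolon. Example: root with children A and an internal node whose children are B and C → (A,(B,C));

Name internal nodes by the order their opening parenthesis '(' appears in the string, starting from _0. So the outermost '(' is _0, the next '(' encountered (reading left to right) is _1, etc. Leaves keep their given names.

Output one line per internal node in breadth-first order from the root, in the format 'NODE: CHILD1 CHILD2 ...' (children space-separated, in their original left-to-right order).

Input: (((U,(X,T,Q)),R),(C,P,G),L);
Scanning left-to-right, naming '(' by encounter order:
  pos 0: '(' -> open internal node _0 (depth 1)
  pos 1: '(' -> open internal node _1 (depth 2)
  pos 2: '(' -> open internal node _2 (depth 3)
  pos 5: '(' -> open internal node _3 (depth 4)
  pos 11: ')' -> close internal node _3 (now at depth 3)
  pos 12: ')' -> close internal node _2 (now at depth 2)
  pos 15: ')' -> close internal node _1 (now at depth 1)
  pos 17: '(' -> open internal node _4 (depth 2)
  pos 23: ')' -> close internal node _4 (now at depth 1)
  pos 26: ')' -> close internal node _0 (now at depth 0)
Total internal nodes: 5
BFS adjacency from root:
  _0: _1 _4 L
  _1: _2 R
  _4: C P G
  _2: U _3
  _3: X T Q

Answer: _0: _1 _4 L
_1: _2 R
_4: C P G
_2: U _3
_3: X T Q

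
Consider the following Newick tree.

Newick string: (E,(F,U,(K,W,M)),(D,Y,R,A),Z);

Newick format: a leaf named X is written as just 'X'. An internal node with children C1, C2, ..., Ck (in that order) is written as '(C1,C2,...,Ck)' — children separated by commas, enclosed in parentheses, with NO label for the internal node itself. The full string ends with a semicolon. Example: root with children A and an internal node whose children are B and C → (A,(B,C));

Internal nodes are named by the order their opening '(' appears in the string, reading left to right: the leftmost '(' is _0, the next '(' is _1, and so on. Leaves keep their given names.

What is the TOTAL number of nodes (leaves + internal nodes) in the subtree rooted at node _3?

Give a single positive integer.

Answer: 5

Derivation:
Newick: (E,(F,U,(K,W,M)),(D,Y,R,A),Z);
Locate _3: it is the '(' at position 17 (the 4th '(' reading left to right).
Query: subtree rooted at _3
_3: subtree_size = 1 + 4
  D: subtree_size = 1 + 0
  Y: subtree_size = 1 + 0
  R: subtree_size = 1 + 0
  A: subtree_size = 1 + 0
Total subtree size of _3: 5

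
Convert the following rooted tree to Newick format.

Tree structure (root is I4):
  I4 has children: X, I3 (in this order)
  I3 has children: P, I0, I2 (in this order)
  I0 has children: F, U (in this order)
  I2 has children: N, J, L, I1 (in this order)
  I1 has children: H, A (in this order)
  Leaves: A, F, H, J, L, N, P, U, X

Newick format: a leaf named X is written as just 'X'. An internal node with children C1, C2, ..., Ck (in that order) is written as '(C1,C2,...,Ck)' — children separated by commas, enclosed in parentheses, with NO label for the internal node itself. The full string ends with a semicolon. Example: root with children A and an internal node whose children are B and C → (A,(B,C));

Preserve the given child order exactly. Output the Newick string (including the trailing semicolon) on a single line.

Answer: (X,(P,(F,U),(N,J,L,(H,A))));

Derivation:
internal I4 with children ['X', 'I3']
  leaf 'X' → 'X'
  internal I3 with children ['P', 'I0', 'I2']
    leaf 'P' → 'P'
    internal I0 with children ['F', 'U']
      leaf 'F' → 'F'
      leaf 'U' → 'U'
    → '(F,U)'
    internal I2 with children ['N', 'J', 'L', 'I1']
      leaf 'N' → 'N'
      leaf 'J' → 'J'
      leaf 'L' → 'L'
      internal I1 with children ['H', 'A']
        leaf 'H' → 'H'
        leaf 'A' → 'A'
      → '(H,A)'
    → '(N,J,L,(H,A))'
  → '(P,(F,U),(N,J,L,(H,A)))'
→ '(X,(P,(F,U),(N,J,L,(H,A))))'
Final: (X,(P,(F,U),(N,J,L,(H,A))));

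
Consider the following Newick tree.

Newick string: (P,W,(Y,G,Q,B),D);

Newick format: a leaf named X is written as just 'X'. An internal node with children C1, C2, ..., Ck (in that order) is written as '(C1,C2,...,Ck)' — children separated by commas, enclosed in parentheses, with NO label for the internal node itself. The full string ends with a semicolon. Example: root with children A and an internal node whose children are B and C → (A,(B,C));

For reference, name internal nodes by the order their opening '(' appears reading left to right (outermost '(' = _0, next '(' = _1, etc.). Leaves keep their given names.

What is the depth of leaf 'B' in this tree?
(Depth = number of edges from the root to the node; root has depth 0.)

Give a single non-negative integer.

Answer: 2

Derivation:
Newick: (P,W,(Y,G,Q,B),D);
Naming internals by '(' encounter order: outermost '(' = _0, next = _1, ...
Query node: B
Path from root: _0 -> _1 -> B
Depth of B: 2 (number of edges from root)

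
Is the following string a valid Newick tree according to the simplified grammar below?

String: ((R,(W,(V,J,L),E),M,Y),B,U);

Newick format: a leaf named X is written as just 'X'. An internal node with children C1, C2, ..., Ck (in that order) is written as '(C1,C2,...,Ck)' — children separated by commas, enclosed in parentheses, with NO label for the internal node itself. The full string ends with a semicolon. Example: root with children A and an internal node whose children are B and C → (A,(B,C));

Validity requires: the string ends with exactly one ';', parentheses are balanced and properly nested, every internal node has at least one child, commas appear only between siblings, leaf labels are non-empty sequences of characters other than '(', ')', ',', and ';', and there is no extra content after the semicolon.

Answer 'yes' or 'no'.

Input: ((R,(W,(V,J,L),E),M,Y),B,U);
Paren balance: 4 '(' vs 4 ')' OK
Ends with single ';': True
Full parse: OK
Valid: True

Answer: yes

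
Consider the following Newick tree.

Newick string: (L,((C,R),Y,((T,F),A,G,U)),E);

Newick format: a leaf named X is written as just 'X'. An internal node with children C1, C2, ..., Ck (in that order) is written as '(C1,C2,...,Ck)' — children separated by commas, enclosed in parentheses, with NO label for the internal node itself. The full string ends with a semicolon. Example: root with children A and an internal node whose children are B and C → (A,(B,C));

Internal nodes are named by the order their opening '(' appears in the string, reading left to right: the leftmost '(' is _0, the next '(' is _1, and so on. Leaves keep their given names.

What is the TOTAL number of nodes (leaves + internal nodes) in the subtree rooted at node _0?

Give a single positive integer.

Answer: 15

Derivation:
Newick: (L,((C,R),Y,((T,F),A,G,U)),E);
Locate _0: it is the '(' at position 0 (the 1st '(' reading left to right).
Query: subtree rooted at _0
_0: subtree_size = 1 + 14
  L: subtree_size = 1 + 0
  _1: subtree_size = 1 + 11
    _2: subtree_size = 1 + 2
      C: subtree_size = 1 + 0
      R: subtree_size = 1 + 0
    Y: subtree_size = 1 + 0
    _3: subtree_size = 1 + 6
      _4: subtree_size = 1 + 2
        T: subtree_size = 1 + 0
        F: subtree_size = 1 + 0
      A: subtree_size = 1 + 0
      G: subtree_size = 1 + 0
      U: subtree_size = 1 + 0
  E: subtree_size = 1 + 0
Total subtree size of _0: 15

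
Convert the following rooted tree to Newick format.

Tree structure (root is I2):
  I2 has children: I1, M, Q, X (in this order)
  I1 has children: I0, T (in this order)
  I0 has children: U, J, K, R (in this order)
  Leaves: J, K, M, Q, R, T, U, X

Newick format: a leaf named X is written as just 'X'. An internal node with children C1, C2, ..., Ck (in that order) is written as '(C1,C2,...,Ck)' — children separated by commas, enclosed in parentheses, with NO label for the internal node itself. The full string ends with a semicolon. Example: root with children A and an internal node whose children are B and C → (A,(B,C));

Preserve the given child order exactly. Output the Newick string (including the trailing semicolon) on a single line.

internal I2 with children ['I1', 'M', 'Q', 'X']
  internal I1 with children ['I0', 'T']
    internal I0 with children ['U', 'J', 'K', 'R']
      leaf 'U' → 'U'
      leaf 'J' → 'J'
      leaf 'K' → 'K'
      leaf 'R' → 'R'
    → '(U,J,K,R)'
    leaf 'T' → 'T'
  → '((U,J,K,R),T)'
  leaf 'M' → 'M'
  leaf 'Q' → 'Q'
  leaf 'X' → 'X'
→ '(((U,J,K,R),T),M,Q,X)'
Final: (((U,J,K,R),T),M,Q,X);

Answer: (((U,J,K,R),T),M,Q,X);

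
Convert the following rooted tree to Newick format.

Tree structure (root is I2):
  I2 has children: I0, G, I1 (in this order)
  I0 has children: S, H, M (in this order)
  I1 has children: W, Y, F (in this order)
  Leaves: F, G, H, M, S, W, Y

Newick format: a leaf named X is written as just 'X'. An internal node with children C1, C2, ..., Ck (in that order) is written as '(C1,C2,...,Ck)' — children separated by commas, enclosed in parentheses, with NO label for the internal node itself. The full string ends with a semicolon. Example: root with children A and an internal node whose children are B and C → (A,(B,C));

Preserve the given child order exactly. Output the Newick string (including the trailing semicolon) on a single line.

internal I2 with children ['I0', 'G', 'I1']
  internal I0 with children ['S', 'H', 'M']
    leaf 'S' → 'S'
    leaf 'H' → 'H'
    leaf 'M' → 'M'
  → '(S,H,M)'
  leaf 'G' → 'G'
  internal I1 with children ['W', 'Y', 'F']
    leaf 'W' → 'W'
    leaf 'Y' → 'Y'
    leaf 'F' → 'F'
  → '(W,Y,F)'
→ '((S,H,M),G,(W,Y,F))'
Final: ((S,H,M),G,(W,Y,F));

Answer: ((S,H,M),G,(W,Y,F));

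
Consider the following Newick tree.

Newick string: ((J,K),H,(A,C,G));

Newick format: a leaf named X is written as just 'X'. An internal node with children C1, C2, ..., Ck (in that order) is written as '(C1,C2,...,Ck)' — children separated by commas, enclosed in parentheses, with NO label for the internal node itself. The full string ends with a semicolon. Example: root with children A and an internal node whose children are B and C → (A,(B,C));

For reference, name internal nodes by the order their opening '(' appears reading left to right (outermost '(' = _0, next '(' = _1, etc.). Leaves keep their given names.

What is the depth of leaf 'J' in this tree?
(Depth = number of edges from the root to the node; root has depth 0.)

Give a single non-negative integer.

Newick: ((J,K),H,(A,C,G));
Naming internals by '(' encounter order: outermost '(' = _0, next = _1, ...
Query node: J
Path from root: _0 -> _1 -> J
Depth of J: 2 (number of edges from root)

Answer: 2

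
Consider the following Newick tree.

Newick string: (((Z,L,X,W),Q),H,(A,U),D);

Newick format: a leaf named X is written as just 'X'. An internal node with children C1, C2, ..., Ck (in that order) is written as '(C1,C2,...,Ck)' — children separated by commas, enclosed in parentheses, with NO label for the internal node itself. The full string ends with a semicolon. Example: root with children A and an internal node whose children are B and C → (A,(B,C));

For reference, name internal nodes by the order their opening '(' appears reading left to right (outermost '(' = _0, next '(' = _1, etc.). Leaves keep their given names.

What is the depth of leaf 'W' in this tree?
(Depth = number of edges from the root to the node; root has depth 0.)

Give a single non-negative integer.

Newick: (((Z,L,X,W),Q),H,(A,U),D);
Naming internals by '(' encounter order: outermost '(' = _0, next = _1, ...
Query node: W
Path from root: _0 -> _1 -> _2 -> W
Depth of W: 3 (number of edges from root)

Answer: 3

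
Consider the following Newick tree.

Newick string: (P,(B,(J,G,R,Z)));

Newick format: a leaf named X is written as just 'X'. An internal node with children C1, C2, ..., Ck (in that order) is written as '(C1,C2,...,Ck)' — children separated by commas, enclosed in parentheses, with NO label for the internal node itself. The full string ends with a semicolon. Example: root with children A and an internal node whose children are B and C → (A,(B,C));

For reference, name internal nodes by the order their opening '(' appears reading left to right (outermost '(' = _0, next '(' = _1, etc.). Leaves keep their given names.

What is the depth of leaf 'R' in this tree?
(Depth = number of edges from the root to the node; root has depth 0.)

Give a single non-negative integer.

Answer: 3

Derivation:
Newick: (P,(B,(J,G,R,Z)));
Naming internals by '(' encounter order: outermost '(' = _0, next = _1, ...
Query node: R
Path from root: _0 -> _1 -> _2 -> R
Depth of R: 3 (number of edges from root)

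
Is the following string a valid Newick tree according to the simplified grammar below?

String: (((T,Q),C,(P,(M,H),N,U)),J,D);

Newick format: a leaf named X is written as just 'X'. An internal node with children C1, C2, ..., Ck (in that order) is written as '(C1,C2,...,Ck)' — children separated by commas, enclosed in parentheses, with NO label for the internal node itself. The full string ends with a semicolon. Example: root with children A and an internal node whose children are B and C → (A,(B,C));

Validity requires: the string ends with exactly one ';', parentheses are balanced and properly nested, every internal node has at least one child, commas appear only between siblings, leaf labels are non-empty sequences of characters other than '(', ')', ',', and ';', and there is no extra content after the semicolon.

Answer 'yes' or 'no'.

Input: (((T,Q),C,(P,(M,H),N,U)),J,D);
Paren balance: 5 '(' vs 5 ')' OK
Ends with single ';': True
Full parse: OK
Valid: True

Answer: yes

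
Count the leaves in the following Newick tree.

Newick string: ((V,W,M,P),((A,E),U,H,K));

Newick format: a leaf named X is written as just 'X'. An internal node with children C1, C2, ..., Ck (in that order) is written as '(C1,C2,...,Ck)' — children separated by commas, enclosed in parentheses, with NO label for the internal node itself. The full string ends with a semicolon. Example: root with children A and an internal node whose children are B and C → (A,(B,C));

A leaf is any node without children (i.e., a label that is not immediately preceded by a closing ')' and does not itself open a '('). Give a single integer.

Answer: 9

Derivation:
Newick: ((V,W,M,P),((A,E),U,H,K));
Scan left-to-right; a leaf is any maximal label run not followed by '(':
  pos 2: leaf 'V' → count = 1
  pos 4: leaf 'W' → count = 2
  pos 6: leaf 'M' → count = 3
  pos 8: leaf 'P' → count = 4
  pos 13: leaf 'A' → count = 5
  pos 15: leaf 'E' → count = 6
  pos 18: leaf 'U' → count = 7
  pos 20: leaf 'H' → count = 8
  pos 22: leaf 'K' → count = 9
Total leaves: 9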